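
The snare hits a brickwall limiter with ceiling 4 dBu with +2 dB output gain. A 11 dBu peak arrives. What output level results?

6 dBu

The limiter clamps the peak to its 4 dBu ceiling.
Output gain then adds 2 dB: 4 + 2 = 6 dBu.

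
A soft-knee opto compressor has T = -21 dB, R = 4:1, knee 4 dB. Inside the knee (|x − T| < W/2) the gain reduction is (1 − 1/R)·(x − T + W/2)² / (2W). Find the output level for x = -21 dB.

x − T + W/2 = -21 − (-21) + 2 = 2.
GR = (1 − 1/4) × 2² / 8 = 0.75 × 4 / 8 = 0.375 dB.
Output = -21 − 0.375 = -21.375 dB.

-21.375 dB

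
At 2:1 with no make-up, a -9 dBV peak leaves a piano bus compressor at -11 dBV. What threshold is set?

Input is 4 dB above T (since output overshoot × R = input overshoot: (-11 − T)·2 = -9 − T gives T = -13 dBV).
Check: -13 + (-9 − (-13))/2 = -13 + 2 = -11 dBV. ✓

-13 dBV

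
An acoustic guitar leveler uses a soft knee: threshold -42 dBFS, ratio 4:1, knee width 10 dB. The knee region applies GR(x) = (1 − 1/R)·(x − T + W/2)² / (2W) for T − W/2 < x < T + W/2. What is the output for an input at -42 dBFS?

-42.9375 dBFS

x − T + W/2 = -42 − (-42) + 5 = 5.
GR = (1 − 1/4) × 5² / 20 = 0.75 × 25 / 20 = 0.9375 dB.
Output = -42 − 0.9375 = -42.9375 dBFS.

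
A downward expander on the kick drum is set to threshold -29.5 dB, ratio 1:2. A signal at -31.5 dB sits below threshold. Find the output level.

Below threshold, a 1:2 expander applies gain = (2−1)×(T − x) of attenuation.
(2−1) × 2 = 2 dB, so output = -31.5 − 2 = -33.5 dB.

-33.5 dB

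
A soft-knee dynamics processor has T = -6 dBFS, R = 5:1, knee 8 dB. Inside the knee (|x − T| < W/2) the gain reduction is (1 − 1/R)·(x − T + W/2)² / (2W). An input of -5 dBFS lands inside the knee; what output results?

x − T + W/2 = -5 − (-6) + 4 = 5.
GR = (1 − 1/5) × 5² / 16 = 0.8 × 25 / 16 = 1.25 dB.
Output = -5 − 1.25 = -6.25 dBFS.

-6.25 dBFS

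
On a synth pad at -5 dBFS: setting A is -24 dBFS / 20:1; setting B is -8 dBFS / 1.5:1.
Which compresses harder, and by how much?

A: GR = 19 − 19/20 = 18.05 dB.
B: GR = 3 − 3/1.5 = 1 dB.
A applies 17.05 dB more gain reduction.

A, by 17.05 dB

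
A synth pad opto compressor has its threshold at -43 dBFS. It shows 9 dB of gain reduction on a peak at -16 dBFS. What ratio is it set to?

1.5:1

Input overshoot = -16 − (-43) = 27 dB.
Output overshoot = 27 − 9 = 18 dB.
Ratio = input overshoot / output overshoot = 27 / 18 = 1.5.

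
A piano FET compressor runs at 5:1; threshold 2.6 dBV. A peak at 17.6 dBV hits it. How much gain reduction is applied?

12 dB

Overshoot = 17.6 − 2.6 = 15 dB.
After 5:1 compression the overshoot becomes 15/5 = 3 dB.
So the signal is attenuated by 15 − 3 = 12 dB.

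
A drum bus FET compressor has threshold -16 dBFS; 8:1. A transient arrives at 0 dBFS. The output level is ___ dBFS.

The input is 16 dB above the -16 dBFS threshold.
8:1 compression reduces that to 16/8 = 2 dB over.
Output = -16 + 2 = -14 dBFS.

-14 dBFS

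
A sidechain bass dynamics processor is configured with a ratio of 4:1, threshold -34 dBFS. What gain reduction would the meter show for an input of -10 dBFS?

-10 dBFS exceeds the threshold by 24 dB.
After 4:1 compression the overshoot becomes 24/4 = 6 dB.
GR = overshoot in − overshoot out = 24 − 6 = 18 dB.

18 dB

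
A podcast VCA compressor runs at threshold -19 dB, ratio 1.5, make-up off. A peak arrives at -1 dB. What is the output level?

-1 dB sits 18 dB over threshold.
1.5:1 compression reduces that to 18/1.5 = 12 dB over.
So the level is -19 + 12 = -7 dB.

-7 dB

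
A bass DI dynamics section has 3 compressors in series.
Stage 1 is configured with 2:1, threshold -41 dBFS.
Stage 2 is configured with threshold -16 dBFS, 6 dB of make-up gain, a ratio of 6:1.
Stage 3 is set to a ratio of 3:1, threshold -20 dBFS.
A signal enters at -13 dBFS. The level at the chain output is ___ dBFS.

Stage 1: 28 dB above -41 dBFS, reduced 2:1 to 14 dB above → -27 dBFS.
Stage 2: -27 dBFS is at or below the -16 dBFS threshold — no compression; make-up brings it to -21 dBFS.
Stage 3: -21 dBFS is at or below the -20 dBFS threshold — no compression; output -21 dBFS.

-21 dBFS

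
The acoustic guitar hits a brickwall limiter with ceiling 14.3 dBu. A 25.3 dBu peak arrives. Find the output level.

14.3 dBu

A brickwall limiter is an ∞:1 compressor: any input above the ceiling is clamped to 14.3 dBu.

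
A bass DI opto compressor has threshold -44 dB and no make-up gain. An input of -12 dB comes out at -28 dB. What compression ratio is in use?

2:1

Input overshoot = -12 − (-44) = 32 dB; output overshoot = -28 − (-44) = 16 dB.
Ratio = 32 / 16 = 2.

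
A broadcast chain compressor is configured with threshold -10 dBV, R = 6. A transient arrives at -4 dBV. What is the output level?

-4 dBV sits 6 dB over threshold.
At 6:1 the overshoot is divided by 6, leaving 1 dB above threshold.
So the level is -10 + 1 = -9 dBV.

-9 dBV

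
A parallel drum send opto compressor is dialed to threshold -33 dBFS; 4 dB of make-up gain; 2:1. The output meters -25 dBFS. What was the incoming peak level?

-25 dBFS

Stripping the +4 dB make-up gives -29 dBFS at the gain stage.
The compressed level sits -29 − (-33) = 4 dB over threshold.
Before 2:1 compression the overshoot was 4 × 2 = 8 dB, so input = -33 + 8 = -25 dBFS.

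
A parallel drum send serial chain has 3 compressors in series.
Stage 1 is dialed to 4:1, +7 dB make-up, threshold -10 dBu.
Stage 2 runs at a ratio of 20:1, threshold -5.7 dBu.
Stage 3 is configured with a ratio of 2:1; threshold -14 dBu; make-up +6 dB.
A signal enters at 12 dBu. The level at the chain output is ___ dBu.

-3.645 dBu

Stage 1: overshoot 22 dB → 22/4 = 5.5 dB → -4.5 dBu; +7 dB make-up → 2.5 dBu.
Stage 2: overshoot 8.2 dB → 8.2/20 = 0.41 dB → -5.29 dBu.
Stage 3: 8.71 dB above -14 dBu, reduced 2:1 to 4.355 dB above → -9.645 dBu; +6 dB make-up → -3.645 dBu.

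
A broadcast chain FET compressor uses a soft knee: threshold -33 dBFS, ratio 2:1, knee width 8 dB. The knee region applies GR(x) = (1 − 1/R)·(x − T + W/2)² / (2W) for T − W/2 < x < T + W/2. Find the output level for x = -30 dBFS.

x − T + W/2 = -30 − (-33) + 4 = 7.
GR = (1 − 1/2) × 7² / 16 = 0.5 × 49 / 16 = 1.53125 dB.
Output = -30 − 1.53125 = -31.53125 dBFS.

-31.53125 dBFS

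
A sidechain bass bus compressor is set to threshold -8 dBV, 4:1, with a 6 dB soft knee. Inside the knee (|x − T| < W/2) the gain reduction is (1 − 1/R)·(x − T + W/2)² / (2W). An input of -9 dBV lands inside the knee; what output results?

x − T + W/2 = -9 − (-8) + 3 = 2.
GR = (1 − 1/4) × 2² / 12 = 0.75 × 4 / 12 = 0.25 dB.
Output = -9 − 0.25 = -9.25 dBV.

-9.25 dBV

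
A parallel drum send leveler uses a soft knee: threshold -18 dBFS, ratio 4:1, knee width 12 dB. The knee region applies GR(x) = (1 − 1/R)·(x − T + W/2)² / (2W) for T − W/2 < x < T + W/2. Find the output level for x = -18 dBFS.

x − T + W/2 = -18 − (-18) + 6 = 6.
GR = (1 − 1/4) × 6² / 24 = 0.75 × 36 / 24 = 1.125 dB.
Output = -18 − 1.125 = -19.125 dBFS.

-19.125 dBFS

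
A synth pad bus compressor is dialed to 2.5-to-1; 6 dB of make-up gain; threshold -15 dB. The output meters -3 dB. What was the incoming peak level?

0 dB

Stripping the +6 dB make-up gives -9 dB at the gain stage.
That's 6 dB above the -15 dB threshold.
Undo the ratio: input overshoot = 6 × 2.5 = 15 dB, giving input = 0 dB.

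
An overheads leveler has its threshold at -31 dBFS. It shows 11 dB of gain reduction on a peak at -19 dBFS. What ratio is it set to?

12:1

Input overshoot = -19 − (-31) = 12 dB.
Output overshoot = 12 − 11 = 1 dB.
Ratio = input overshoot / output overshoot = 12 / 1 = 12.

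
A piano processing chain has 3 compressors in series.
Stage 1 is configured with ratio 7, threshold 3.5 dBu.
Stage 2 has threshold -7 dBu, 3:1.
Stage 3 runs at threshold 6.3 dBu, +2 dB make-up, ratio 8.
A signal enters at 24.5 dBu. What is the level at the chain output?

-0.5 dBu

Stage 1: 24.5 dBu is 21 dB over 3.5 dBu; at 7:1 that becomes 3 dB over, giving 6.5 dBu.
Stage 2: 13.5 dB above -7 dBu, reduced 3:1 to 4.5 dB above → -2.5 dBu.
Stage 3: below threshold (-2.5 ≤ 6.3); passes unchanged; make-up brings it to -0.5 dBu.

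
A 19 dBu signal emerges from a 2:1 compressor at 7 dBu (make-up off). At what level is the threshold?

-5 dBu

Gain reduction = 19 − 7 = 12 dB; output overshoot = GR / (R − 1) = 12 / 1 = 12 dB.
Threshold = output − output overshoot = 7 − 12 = -5 dBu.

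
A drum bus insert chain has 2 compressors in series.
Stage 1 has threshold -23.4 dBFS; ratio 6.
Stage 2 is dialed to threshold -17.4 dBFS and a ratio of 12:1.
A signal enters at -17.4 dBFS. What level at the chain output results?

Stage 1: -17.4 dBFS is 6 dB over -23.4 dBFS; at 6:1 that becomes 1 dB over, giving -22.4 dBFS.
Stage 2: -22.4 dBFS is at or below the -17.4 dBFS threshold — no compression; output -22.4 dBFS.

-22.4 dBFS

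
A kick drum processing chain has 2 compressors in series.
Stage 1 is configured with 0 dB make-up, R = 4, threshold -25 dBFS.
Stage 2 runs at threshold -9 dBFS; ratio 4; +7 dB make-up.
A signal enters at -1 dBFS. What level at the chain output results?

Stage 1: 24 dB above -25 dBFS, reduced 4:1 to 6 dB above → -19 dBFS.
Stage 2: -19 dBFS ≤ -9 dBFS, so stage 2 doesn't engage; make-up brings it to -12 dBFS.

-12 dBFS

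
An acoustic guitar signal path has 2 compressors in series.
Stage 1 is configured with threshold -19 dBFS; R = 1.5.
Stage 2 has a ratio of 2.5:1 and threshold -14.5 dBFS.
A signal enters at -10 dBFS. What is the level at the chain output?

Stage 1: overshoot 9 dB → 9/1.5 = 6 dB → -13 dBFS.
Stage 2: -13 dBFS is 1.5 dB over -14.5 dBFS; at 2.5:1 that becomes 0.6 dB over, giving -13.9 dBFS.

-13.9 dBFS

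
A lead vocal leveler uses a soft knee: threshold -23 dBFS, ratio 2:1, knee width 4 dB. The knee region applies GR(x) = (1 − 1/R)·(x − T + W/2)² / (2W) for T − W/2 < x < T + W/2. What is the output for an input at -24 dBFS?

x − T + W/2 = -24 − (-23) + 2 = 1.
GR = (1 − 1/2) × 1² / 8 = 0.5 × 1 / 8 = 0.0625 dB.
Output = -24 − 0.0625 = -24.0625 dBFS.

-24.0625 dBFS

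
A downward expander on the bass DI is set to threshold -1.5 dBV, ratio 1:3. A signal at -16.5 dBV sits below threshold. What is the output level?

Below threshold, a 1:3 expander applies gain = (3−1)×(T − x) of attenuation.
(3−1) × 15 = 30 dB, so output = -16.5 − 30 = -46.5 dBV.

-46.5 dBV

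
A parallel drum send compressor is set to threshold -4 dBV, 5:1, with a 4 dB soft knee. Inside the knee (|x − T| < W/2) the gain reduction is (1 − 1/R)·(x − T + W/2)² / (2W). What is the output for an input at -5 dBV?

x − T + W/2 = -5 − (-4) + 2 = 1.
GR = (1 − 1/5) × 1² / 8 = 0.8 × 1 / 8 = 0.1 dB.
Output = -5 − 0.1 = -5.1 dBV.

-5.1 dBV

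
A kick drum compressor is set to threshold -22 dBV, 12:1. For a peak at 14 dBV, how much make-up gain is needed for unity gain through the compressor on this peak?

33 dB

Overshoot 36 dB → 36/12 = 3 dB after compression, so the compressed level is -22 + 3 = -19 dBV.
Make-up = target − compressed = 14 − (-19) = 33 dB.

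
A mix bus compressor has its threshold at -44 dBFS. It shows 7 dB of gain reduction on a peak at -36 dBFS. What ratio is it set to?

8:1

Input overshoot = -36 − (-44) = 8 dB.
Output overshoot = 8 − 7 = 1 dB.
Ratio = input overshoot / output overshoot = 8 / 1 = 8.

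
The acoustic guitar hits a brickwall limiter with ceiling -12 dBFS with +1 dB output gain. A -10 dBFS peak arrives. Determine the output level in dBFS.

At ∞:1, everything above -12 dBFS is held at the ceiling.
Output gain then adds 1 dB: -12 + 1 = -11 dBFS.

-11 dBFS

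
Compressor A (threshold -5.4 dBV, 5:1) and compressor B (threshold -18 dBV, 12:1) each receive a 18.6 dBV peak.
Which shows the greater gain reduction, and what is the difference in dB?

A: GR = 24 − 24/5 = 19.2 dB.
B: GR = 36.6 − 36.6/12 = 33.55 dB.
Difference: 14.35 dB in favour of B.

B, by 14.35 dB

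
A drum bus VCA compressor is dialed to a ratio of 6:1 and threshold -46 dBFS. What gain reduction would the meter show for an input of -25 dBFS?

17.5 dB

The signal is 21 dB above threshold.
At 6:1, output sits 21/6 = 3.5 dB above threshold.
So the signal is attenuated by 21 − 3.5 = 17.5 dB.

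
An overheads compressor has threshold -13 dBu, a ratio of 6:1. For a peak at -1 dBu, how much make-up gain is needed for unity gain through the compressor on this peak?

10 dB

Overshoot 12 dB → 12/6 = 2 dB after compression, so the compressed level is -13 + 2 = -11 dBu.
Make-up = target − compressed = -1 − (-11) = 10 dB.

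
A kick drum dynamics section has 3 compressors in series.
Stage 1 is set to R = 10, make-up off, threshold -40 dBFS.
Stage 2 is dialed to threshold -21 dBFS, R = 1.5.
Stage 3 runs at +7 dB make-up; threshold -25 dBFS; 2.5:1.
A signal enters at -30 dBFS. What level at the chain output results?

-32 dBFS

Stage 1: 10 dB above -40 dBFS, reduced 10:1 to 1 dB above → -39 dBFS.
Stage 2: below threshold (-39 ≤ -21); passes unchanged; output -39 dBFS.
Stage 3: -39 dBFS ≤ -25 dBFS, so stage 3 doesn't engage; make-up brings it to -32 dBFS.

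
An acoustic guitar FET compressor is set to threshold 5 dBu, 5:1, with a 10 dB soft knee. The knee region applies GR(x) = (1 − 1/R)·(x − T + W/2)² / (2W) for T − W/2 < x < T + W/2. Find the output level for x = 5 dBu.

x − T + W/2 = 5 − 5 + 5 = 5.
GR = (1 − 1/5) × 5² / 20 = 0.8 × 25 / 20 = 1 dB.
Output = 5 − 1 = 4 dBu.

4 dBu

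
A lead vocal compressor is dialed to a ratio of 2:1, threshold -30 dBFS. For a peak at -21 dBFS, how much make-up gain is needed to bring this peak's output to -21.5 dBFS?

4 dB

Overshoot 9 dB → 9/2 = 4.5 dB after compression, so the compressed level is -30 + 4.5 = -25.5 dBFS.
Make-up = target − compressed = -21.5 − (-25.5) = 4 dB.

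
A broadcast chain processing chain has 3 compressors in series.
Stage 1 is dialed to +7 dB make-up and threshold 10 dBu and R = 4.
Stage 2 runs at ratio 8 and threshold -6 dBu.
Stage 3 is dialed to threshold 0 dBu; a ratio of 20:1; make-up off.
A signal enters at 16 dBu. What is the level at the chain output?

-2.9375 dBu

Stage 1: 6 dB above 10 dBu, reduced 4:1 to 1.5 dB above → 11.5 dBu; +7 dB make-up → 18.5 dBu.
Stage 2: 24.5 dB above -6 dBu, reduced 8:1 to 3.0625 dB above → -2.9375 dBu.
Stage 3: below threshold (-2.9375 ≤ 0); passes unchanged; output -2.9375 dBu.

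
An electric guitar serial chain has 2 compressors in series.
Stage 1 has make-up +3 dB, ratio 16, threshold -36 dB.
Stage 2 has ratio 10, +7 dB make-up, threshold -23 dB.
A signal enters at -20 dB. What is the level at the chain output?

-25 dB

Stage 1: -20 dB is 16 dB over -36 dB; at 16:1 that becomes 1 dB over, giving -35 dB; +3 dB make-up → -32 dB.
Stage 2: below threshold (-32 ≤ -23); passes unchanged; make-up brings it to -25 dB.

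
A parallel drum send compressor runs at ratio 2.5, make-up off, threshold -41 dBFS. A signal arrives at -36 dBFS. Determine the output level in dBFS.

-39 dBFS

-36 dBFS sits 5 dB over threshold.
The 5 dB excess becomes 2 dB after 2.5:1 reduction.
So the level is -41 + 2 = -39 dBFS.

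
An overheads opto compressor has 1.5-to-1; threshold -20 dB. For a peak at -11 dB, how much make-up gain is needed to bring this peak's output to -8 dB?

The peak compresses to -20 + 9/1.5 = -14 dB.
To reach -8 dB requires -8 − (-14) = 6 dB of make-up.

6 dB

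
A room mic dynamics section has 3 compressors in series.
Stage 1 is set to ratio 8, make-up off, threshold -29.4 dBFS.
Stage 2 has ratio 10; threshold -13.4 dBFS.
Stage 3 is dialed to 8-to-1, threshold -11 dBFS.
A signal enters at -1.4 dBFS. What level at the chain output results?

Stage 1: 28 dB above -29.4 dBFS, reduced 8:1 to 3.5 dB above → -25.9 dBFS.
Stage 2: below threshold (-25.9 ≤ -13.4); passes unchanged; output -25.9 dBFS.
Stage 3: below threshold (-25.9 ≤ -11); passes unchanged; output -25.9 dBFS.

-25.9 dBFS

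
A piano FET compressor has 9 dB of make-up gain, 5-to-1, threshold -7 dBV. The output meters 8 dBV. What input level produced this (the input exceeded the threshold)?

Remove make-up: 8 − 9 = -1 dBV.
Post-compression overshoot = -1 − (-7) = 6 dB.
Before 5:1 compression the overshoot was 6 × 5 = 30 dB, so input = -7 + 30 = 23 dBV.

23 dBV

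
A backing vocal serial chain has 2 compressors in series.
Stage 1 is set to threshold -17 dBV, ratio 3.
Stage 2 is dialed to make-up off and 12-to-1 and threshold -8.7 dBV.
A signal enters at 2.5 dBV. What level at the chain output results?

-10.5 dBV

Stage 1: overshoot 19.5 dB → 19.5/3 = 6.5 dB → -10.5 dBV.
Stage 2: -10.5 dBV ≤ -8.7 dBV, so stage 2 doesn't engage; output -10.5 dBV.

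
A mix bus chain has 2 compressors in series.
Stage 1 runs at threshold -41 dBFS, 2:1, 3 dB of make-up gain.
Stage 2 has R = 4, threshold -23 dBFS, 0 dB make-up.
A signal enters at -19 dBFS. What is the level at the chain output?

-27 dBFS

Stage 1: overshoot 22 dB → 22/2 = 11 dB → -30 dBFS; +3 dB make-up → -27 dBFS.
Stage 2: below threshold (-27 ≤ -23); passes unchanged; output -27 dBFS.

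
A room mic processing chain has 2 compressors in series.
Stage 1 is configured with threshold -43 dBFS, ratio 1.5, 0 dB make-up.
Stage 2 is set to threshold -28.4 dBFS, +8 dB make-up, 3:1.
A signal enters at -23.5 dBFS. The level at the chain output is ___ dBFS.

Stage 1: 19.5 dB above -43 dBFS, reduced 1.5:1 to 13 dB above → -30 dBFS.
Stage 2: -30 dBFS ≤ -28.4 dBFS, so stage 2 doesn't engage; make-up brings it to -22 dBFS.

-22 dBFS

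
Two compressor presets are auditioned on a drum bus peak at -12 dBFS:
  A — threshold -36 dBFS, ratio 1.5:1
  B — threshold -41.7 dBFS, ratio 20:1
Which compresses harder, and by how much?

A: GR = 24 − 24/1.5 = 8 dB.
B: GR = 29.7 − 29.7/20 = 28.215 dB.
B reduces 20.215 dB more.

B, by 20.215 dB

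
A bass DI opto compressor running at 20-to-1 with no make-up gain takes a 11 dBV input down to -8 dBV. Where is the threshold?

-9 dBV

Gain reduction = 11 − (-8) = 19 dB; output overshoot = GR / (R − 1) = 19 / 19 = 1 dB.
Threshold = output − output overshoot = -8 − 1 = -9 dBV.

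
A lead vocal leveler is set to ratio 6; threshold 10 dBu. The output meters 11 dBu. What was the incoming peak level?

That's 1 dB above the 10 dBu threshold.
Input overshoot = R × output overshoot = 6 dB → input = 10 + 6 = 16 dBu.

16 dBu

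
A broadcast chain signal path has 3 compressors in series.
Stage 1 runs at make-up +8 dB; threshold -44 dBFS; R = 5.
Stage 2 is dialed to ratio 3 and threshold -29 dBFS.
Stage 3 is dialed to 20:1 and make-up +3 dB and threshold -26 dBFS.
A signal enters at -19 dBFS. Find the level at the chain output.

-28 dBFS

Stage 1: -19 dBFS is 25 dB over -44 dBFS; at 5:1 that becomes 5 dB over, giving -39 dBFS; +8 dB make-up → -31 dBFS.
Stage 2: below threshold (-31 ≤ -29); passes unchanged; output -31 dBFS.
Stage 3: below threshold (-31 ≤ -26); passes unchanged; make-up brings it to -28 dBFS.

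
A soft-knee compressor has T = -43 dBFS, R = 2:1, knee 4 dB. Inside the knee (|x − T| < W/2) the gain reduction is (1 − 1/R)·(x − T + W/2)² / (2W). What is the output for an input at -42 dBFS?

-42.5625 dBFS

x − T + W/2 = -42 − (-43) + 2 = 3.
GR = (1 − 1/2) × 3² / 8 = 0.5 × 9 / 8 = 0.5625 dB.
Output = -42 − 0.5625 = -42.5625 dBFS.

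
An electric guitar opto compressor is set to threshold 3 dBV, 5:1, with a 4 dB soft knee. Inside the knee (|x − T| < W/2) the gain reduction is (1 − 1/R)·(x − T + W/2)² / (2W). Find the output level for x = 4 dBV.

x − T + W/2 = 4 − 3 + 2 = 3.
GR = (1 − 1/5) × 3² / 8 = 0.8 × 9 / 8 = 0.9 dB.
Output = 4 − 0.9 = 3.1 dBV.

3.1 dBV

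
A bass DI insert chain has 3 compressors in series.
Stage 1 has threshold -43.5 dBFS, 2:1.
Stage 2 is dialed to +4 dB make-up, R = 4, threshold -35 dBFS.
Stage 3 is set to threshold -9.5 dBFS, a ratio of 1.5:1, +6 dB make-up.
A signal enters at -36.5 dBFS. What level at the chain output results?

-30 dBFS

Stage 1: 7 dB above -43.5 dBFS, reduced 2:1 to 3.5 dB above → -40 dBFS.
Stage 2: -40 dBFS is at or below the -35 dBFS threshold — no compression; make-up brings it to -36 dBFS.
Stage 3: below threshold (-36 ≤ -9.5); passes unchanged; make-up brings it to -30 dBFS.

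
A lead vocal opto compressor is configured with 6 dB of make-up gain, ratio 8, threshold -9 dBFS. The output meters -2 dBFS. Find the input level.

Before make-up, the level was -2 − 6 = -8 dBFS.
That's 1 dB above the -9 dBFS threshold.
Input overshoot = R × output overshoot = 8 dB → input = -9 + 8 = -1 dBFS.

-1 dBFS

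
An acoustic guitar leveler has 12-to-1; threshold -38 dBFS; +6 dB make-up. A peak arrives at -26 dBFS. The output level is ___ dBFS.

-31 dBFS

-26 dBFS sits 12 dB over threshold.
The 12 dB excess becomes 1 dB after 12:1 reduction.
Output = -38 + 1 = -37 dBFS; make-up adds 6 dB, giving -31 dBFS.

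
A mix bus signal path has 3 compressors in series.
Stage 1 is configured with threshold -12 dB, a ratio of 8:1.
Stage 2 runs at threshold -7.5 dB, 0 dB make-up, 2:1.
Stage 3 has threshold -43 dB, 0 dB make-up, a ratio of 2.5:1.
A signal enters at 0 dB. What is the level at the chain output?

Stage 1: 0 dB is 12 dB over -12 dB; at 8:1 that becomes 1.5 dB over, giving -10.5 dB.
Stage 2: below threshold (-10.5 ≤ -7.5); passes unchanged; output -10.5 dB.
Stage 3: overshoot 32.5 dB → 32.5/2.5 = 13 dB → -30 dB.

-30 dB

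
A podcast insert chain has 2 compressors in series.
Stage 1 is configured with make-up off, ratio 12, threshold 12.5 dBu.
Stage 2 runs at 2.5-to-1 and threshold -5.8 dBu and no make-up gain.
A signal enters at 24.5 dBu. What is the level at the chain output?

Stage 1: 24.5 dBu is 12 dB over 12.5 dBu; at 12:1 that becomes 1 dB over, giving 13.5 dBu.
Stage 2: 13.5 dBu is 19.3 dB over -5.8 dBu; at 2.5:1 that becomes 7.72 dB over, giving 1.92 dBu.

1.92 dBu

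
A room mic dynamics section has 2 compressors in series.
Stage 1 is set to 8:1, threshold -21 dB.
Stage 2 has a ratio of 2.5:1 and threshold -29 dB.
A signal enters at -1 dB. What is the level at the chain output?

-24.8 dB

Stage 1: 20 dB above -21 dB, reduced 8:1 to 2.5 dB above → -18.5 dB.
Stage 2: overshoot 10.5 dB → 10.5/2.5 = 4.2 dB → -24.8 dB.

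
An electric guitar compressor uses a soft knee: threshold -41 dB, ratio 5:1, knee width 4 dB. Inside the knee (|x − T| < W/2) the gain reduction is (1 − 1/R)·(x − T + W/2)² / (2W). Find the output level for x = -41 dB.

x − T + W/2 = -41 − (-41) + 2 = 2.
GR = (1 − 1/5) × 2² / 8 = 0.8 × 4 / 8 = 0.4 dB.
Output = -41 − 0.4 = -41.4 dB.

-41.4 dB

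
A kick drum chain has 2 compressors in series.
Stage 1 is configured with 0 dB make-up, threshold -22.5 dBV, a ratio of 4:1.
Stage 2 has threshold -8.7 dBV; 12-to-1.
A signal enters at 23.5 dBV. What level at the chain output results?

-11 dBV

Stage 1: overshoot 46 dB → 46/4 = 11.5 dB → -11 dBV.
Stage 2: -11 dBV ≤ -8.7 dBV, so stage 2 doesn't engage; output -11 dBV.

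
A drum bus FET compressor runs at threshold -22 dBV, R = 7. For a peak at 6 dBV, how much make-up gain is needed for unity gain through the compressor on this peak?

The peak compresses to -22 + 28/7 = -18 dBV.
To reach 6 dBV requires 6 − (-18) = 24 dB of make-up.

24 dB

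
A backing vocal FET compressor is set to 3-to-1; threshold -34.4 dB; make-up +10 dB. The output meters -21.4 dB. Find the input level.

Remove make-up: -21.4 − 10 = -31.4 dB.
That's 3 dB above the -34.4 dB threshold.
Before 3:1 compression the overshoot was 3 × 3 = 9 dB, so input = -34.4 + 9 = -25.4 dB.

-25.4 dB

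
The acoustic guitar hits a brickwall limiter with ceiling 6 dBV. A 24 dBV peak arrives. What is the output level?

At ∞:1, everything above 6 dBV is held at the ceiling.

6 dBV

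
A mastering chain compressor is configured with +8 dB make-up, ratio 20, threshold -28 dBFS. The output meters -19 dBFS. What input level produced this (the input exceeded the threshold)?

Stripping the +8 dB make-up gives -27 dBFS at the gain stage.
Post-compression overshoot = -27 − (-28) = 1 dB.
Before 20:1 compression the overshoot was 1 × 20 = 20 dB, so input = -28 + 20 = -8 dBFS.

-8 dBFS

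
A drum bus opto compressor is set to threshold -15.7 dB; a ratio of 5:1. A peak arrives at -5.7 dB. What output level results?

-13.7 dB

-5.7 dB sits 10 dB over threshold.
At 5:1 the overshoot is divided by 5, leaving 2 dB above threshold.
That puts the output at -13.7 dB.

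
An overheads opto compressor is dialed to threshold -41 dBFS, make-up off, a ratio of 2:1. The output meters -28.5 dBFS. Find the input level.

Post-compression overshoot = -28.5 − (-41) = 12.5 dB.
Before 2:1 compression the overshoot was 12.5 × 2 = 25 dB, so input = -41 + 25 = -16 dBFS.

-16 dBFS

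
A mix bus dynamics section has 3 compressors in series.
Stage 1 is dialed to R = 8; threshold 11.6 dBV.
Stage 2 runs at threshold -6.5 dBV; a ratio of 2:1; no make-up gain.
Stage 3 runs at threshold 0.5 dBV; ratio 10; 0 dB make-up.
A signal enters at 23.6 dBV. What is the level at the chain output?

0.78 dBV

Stage 1: 12 dB above 11.6 dBV, reduced 8:1 to 1.5 dB above → 13.1 dBV.
Stage 2: overshoot 19.6 dB → 19.6/2 = 9.8 dB → 3.3 dBV.
Stage 3: 2.8 dB above 0.5 dBV, reduced 10:1 to 0.28 dB above → 0.78 dBV.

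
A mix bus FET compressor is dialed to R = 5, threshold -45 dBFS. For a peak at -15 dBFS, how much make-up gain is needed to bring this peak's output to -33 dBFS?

Without make-up, output = threshold + overshoot/5 = -45 + 6 = -39 dBFS.
Gap to target: 6 dB.

6 dB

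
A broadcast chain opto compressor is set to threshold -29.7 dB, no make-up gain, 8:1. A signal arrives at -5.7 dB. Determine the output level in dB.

-26.7 dB

-5.7 dB sits 24 dB over threshold.
At 8:1 the overshoot is divided by 8, leaving 3 dB above threshold.
So the level is -29.7 + 3 = -26.7 dB.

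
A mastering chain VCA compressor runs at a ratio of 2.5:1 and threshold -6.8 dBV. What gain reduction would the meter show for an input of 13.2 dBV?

The signal is 20 dB above threshold.
A 2.5:1 ratio leaves 8 dB of that excess.
So the signal is attenuated by 20 − 8 = 12 dB.

12 dB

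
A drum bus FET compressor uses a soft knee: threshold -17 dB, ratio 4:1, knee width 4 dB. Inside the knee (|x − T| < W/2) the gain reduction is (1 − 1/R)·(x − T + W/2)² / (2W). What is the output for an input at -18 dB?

-18.09375 dB

x − T + W/2 = -18 − (-17) + 2 = 1.
GR = (1 − 1/4) × 1² / 8 = 0.75 × 1 / 8 = 0.09375 dB.
Output = -18 − 0.09375 = -18.09375 dB.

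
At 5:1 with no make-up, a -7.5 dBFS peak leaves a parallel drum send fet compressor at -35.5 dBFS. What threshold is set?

-42.5 dBFS

Gain reduction = -7.5 − (-35.5) = 28 dB; output overshoot = GR / (R − 1) = 28 / 4 = 7 dB.
Threshold = output − output overshoot = -35.5 − 7 = -42.5 dBFS.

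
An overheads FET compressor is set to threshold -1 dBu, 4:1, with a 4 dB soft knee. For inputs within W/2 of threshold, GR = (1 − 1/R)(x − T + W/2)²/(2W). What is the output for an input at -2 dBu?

-2.09375 dBu

x − T + W/2 = -2 − (-1) + 2 = 1.
GR = (1 − 1/4) × 1² / 8 = 0.75 × 1 / 8 = 0.09375 dB.
Output = -2 − 0.09375 = -2.09375 dBu.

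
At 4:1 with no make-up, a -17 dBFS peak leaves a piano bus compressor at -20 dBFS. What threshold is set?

Input is 4 dB above T (since output overshoot × R = input overshoot: (-20 − T)·4 = -17 − T gives T = -21 dBFS).
Check: -21 + (-17 − (-21))/4 = -21 + 1 = -20 dBFS. ✓

-21 dBFS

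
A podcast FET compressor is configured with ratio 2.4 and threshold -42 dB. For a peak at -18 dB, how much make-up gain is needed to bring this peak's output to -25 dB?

The peak compresses to -42 + 24/2.4 = -32 dB.
To reach -25 dB requires -25 − (-32) = 7 dB of make-up.

7 dB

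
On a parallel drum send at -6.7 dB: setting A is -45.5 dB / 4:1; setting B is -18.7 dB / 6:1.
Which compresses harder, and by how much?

A: 38.8 dB over, compressed to 9.7 dB over, so 29.1 dB of GR.
B: 12 dB over, compressed to 2 dB over, so 10 dB of GR.
A applies 19.1 dB more gain reduction.

A, by 19.1 dB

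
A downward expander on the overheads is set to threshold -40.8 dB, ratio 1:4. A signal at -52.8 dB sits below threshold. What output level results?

Below threshold, a 1:4 expander applies gain = (4−1)×(T − x) of attenuation.
(4−1) × 12 = 36 dB, so output = -52.8 − 36 = -88.8 dB.

-88.8 dB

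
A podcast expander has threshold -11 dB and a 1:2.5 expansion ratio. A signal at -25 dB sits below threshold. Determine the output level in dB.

-46 dB

The input is 14 dB below the -11 dB threshold.
A 1:2.5 expander multiplies undershoot by 2.5: 14 × 2.5 = 35 dB below threshold.
Output = -11 − 35 = -46 dB.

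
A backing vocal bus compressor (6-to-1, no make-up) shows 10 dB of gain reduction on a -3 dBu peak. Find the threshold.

Gain reduction = -3 − (-13) = 10 dB; output overshoot = GR / (R − 1) = 10 / 5 = 2 dB.
Threshold = output − output overshoot = -13 − 2 = -15 dBu.

-15 dBu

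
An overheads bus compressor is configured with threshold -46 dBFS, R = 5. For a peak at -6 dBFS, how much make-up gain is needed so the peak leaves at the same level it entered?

The peak compresses to -46 + 40/5 = -38 dBFS.
To reach -6 dBFS requires -6 − (-38) = 32 dB of make-up.

32 dB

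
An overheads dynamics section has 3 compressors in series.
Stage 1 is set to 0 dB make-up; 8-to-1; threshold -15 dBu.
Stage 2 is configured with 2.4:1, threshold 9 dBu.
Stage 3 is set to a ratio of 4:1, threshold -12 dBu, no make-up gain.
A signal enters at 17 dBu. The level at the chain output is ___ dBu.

-11.75 dBu

Stage 1: overshoot 32 dB → 32/8 = 4 dB → -11 dBu.
Stage 2: below threshold (-11 ≤ 9); passes unchanged; output -11 dBu.
Stage 3: 1 dB above -12 dBu, reduced 4:1 to 0.25 dB above → -11.75 dBu.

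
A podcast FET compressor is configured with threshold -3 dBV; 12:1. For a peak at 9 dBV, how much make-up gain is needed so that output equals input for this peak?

11 dB

Without make-up, output = threshold + overshoot/12 = -3 + 1 = -2 dBV.
Gap to target: 11 dB.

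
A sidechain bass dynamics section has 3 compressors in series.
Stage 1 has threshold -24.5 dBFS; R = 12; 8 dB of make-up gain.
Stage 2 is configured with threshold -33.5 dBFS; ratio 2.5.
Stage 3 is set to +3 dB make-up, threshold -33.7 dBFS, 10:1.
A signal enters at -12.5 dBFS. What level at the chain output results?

-29.96 dBFS

Stage 1: 12 dB above -24.5 dBFS, reduced 12:1 to 1 dB above → -23.5 dBFS; +8 dB make-up → -15.5 dBFS.
Stage 2: overshoot 18 dB → 18/2.5 = 7.2 dB → -26.3 dBFS.
Stage 3: -26.3 dBFS is 7.4 dB over -33.7 dBFS; at 10:1 that becomes 0.74 dB over, giving -32.96 dBFS; +3 dB make-up → -29.96 dBFS.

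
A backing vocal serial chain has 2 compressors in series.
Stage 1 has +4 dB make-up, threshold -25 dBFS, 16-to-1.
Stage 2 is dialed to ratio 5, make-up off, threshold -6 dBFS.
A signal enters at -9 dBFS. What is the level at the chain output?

Stage 1: 16 dB above -25 dBFS, reduced 16:1 to 1 dB above → -24 dBFS; +4 dB make-up → -20 dBFS.
Stage 2: below threshold (-20 ≤ -6); passes unchanged; output -20 dBFS.

-20 dBFS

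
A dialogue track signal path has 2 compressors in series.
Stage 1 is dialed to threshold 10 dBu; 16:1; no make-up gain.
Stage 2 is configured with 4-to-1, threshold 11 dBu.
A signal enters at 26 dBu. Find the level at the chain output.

11 dBu

Stage 1: overshoot 16 dB → 16/16 = 1 dB → 11 dBu.
Stage 2: below threshold (11 ≤ 11); passes unchanged; output 11 dBu.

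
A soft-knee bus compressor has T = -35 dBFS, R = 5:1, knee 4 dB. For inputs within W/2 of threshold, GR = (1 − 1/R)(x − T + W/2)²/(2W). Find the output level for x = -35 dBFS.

x − T + W/2 = -35 − (-35) + 2 = 2.
GR = (1 − 1/5) × 2² / 8 = 0.8 × 4 / 8 = 0.4 dB.
Output = -35 − 0.4 = -35.4 dBFS.

-35.4 dBFS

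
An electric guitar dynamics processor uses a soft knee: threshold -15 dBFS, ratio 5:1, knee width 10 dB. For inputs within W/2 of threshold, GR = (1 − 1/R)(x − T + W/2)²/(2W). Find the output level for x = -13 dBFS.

-14.96 dBFS

x − T + W/2 = -13 − (-15) + 5 = 7.
GR = (1 − 1/5) × 7² / 20 = 0.8 × 49 / 20 = 1.96 dB.
Output = -13 − 1.96 = -14.96 dBFS.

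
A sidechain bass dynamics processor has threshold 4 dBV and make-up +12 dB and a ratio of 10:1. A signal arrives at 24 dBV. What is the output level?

Overshoot: 24 − 4 = 20 dB.
The 20 dB excess becomes 2 dB after 10:1 reduction.
That puts the output at 6 dBV; make-up adds 12 dB, giving 18 dBV.

18 dBV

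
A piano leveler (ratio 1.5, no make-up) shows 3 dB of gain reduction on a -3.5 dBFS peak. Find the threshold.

-12.5 dBFS

Input is 9 dB above T (since output overshoot × R = input overshoot: (-6.5 − T)·1.5 = -3.5 − T gives T = -12.5 dBFS).
Check: -12.5 + (-3.5 − (-12.5))/1.5 = -12.5 + 6 = -6.5 dBFS. ✓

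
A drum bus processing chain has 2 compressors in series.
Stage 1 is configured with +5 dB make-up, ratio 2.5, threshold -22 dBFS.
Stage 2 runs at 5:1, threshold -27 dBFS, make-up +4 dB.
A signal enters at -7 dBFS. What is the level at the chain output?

Stage 1: -7 dBFS is 15 dB over -22 dBFS; at 2.5:1 that becomes 6 dB over, giving -16 dBFS; +5 dB make-up → -11 dBFS.
Stage 2: overshoot 16 dB → 16/5 = 3.2 dB → -23.8 dBFS; +4 dB make-up → -19.8 dBFS.

-19.8 dBFS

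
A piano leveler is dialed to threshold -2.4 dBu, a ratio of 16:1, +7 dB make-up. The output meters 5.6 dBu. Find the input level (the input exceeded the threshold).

Stripping the +7 dB make-up gives -1.4 dBu at the gain stage.
The compressed level sits -1.4 − (-2.4) = 1 dB over threshold.
Undo the ratio: input overshoot = 1 × 16 = 16 dB, giving input = 13.6 dBu.

13.6 dBu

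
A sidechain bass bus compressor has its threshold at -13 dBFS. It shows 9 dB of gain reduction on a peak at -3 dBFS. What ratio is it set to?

Input overshoot = -3 − (-13) = 10 dB.
Output overshoot = 10 − 9 = 1 dB.
Ratio = input overshoot / output overshoot = 10 / 1 = 10.

10:1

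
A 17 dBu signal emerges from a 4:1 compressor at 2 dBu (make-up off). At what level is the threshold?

-3 dBu

Gain reduction = 17 − 2 = 15 dB; output overshoot = GR / (R − 1) = 15 / 3 = 5 dB.
Threshold = output − output overshoot = 2 − 5 = -3 dBu.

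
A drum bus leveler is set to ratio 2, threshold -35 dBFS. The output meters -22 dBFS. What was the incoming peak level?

That's 13 dB above the -35 dBFS threshold.
Input overshoot = R × output overshoot = 26 dB → input = -35 + 26 = -9 dBFS.

-9 dBFS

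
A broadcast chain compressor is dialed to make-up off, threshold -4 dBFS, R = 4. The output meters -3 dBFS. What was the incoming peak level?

0 dBFS

That's 1 dB above the -4 dBFS threshold.
Input overshoot = R × output overshoot = 4 dB → input = -4 + 4 = 0 dBFS.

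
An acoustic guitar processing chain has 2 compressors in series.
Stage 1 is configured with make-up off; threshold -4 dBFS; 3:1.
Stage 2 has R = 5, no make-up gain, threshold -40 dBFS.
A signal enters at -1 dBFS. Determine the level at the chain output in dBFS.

Stage 1: overshoot 3 dB → 3/3 = 1 dB → -3 dBFS.
Stage 2: overshoot 37 dB → 37/5 = 7.4 dB → -32.6 dBFS.

-32.6 dBFS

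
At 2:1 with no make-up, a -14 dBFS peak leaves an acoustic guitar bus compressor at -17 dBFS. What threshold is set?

-20 dBFS

Input is 6 dB above T (since output overshoot × R = input overshoot: (-17 − T)·2 = -14 − T gives T = -20 dBFS).
Check: -20 + (-14 − (-20))/2 = -20 + 3 = -17 dBFS. ✓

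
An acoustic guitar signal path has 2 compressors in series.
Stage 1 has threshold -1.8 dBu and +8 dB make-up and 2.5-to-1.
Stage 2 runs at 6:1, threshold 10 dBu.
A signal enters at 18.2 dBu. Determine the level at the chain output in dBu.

Stage 1: 20 dB above -1.8 dBu, reduced 2.5:1 to 8 dB above → 6.2 dBu; +8 dB make-up → 14.2 dBu.
Stage 2: 4.2 dB above 10 dBu, reduced 6:1 to 0.7 dB above → 10.7 dBu.

10.7 dBu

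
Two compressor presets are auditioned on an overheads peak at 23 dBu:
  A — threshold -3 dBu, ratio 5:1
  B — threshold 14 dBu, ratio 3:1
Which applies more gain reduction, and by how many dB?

A, by 14.8 dB

A: 26 dB over, compressed to 5.2 dB over, so 20.8 dB of GR.
B: 9 dB over, compressed to 3 dB over, so 6 dB of GR.
Difference: 14.8 dB in favour of A.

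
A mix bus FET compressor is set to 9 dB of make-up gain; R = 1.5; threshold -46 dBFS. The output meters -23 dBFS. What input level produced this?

Before make-up, the level was -23 − 9 = -32 dBFS.
The compressed level sits -32 − (-46) = 14 dB over threshold.
Before 1.5:1 compression the overshoot was 14 × 1.5 = 21 dB, so input = -46 + 21 = -25 dBFS.

-25 dBFS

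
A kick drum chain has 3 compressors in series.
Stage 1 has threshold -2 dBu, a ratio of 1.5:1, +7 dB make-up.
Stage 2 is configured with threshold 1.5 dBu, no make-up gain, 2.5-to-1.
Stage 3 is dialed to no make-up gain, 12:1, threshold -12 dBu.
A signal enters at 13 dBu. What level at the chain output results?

-10.425 dBu

Stage 1: overshoot 15 dB → 15/1.5 = 10 dB → 8 dBu; +7 dB make-up → 15 dBu.
Stage 2: overshoot 13.5 dB → 13.5/2.5 = 5.4 dB → 6.9 dBu.
Stage 3: 6.9 dBu is 18.9 dB over -12 dBu; at 12:1 that becomes 1.575 dB over, giving -10.425 dBu.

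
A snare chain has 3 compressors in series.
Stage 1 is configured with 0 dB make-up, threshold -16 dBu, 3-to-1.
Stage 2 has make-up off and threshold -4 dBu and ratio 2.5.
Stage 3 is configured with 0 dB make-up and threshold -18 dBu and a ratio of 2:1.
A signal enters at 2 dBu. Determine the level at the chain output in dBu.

Stage 1: 2 dBu is 18 dB over -16 dBu; at 3:1 that becomes 6 dB over, giving -10 dBu.
Stage 2: -10 dBu is at or below the -4 dBu threshold — no compression; output -10 dBu.
Stage 3: 8 dB above -18 dBu, reduced 2:1 to 4 dB above → -14 dBu.

-14 dBu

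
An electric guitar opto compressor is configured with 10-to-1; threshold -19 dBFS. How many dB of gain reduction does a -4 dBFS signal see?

13.5 dB

The signal is 15 dB above threshold.
A 10:1 ratio leaves 1.5 dB of that excess.
So the signal is attenuated by 15 − 1.5 = 13.5 dB.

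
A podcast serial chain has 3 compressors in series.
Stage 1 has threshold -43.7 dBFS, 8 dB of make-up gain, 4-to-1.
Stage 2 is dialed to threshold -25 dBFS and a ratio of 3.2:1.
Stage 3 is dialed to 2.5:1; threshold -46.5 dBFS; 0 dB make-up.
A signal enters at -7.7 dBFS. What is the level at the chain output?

-38.58 dBFS

Stage 1: 36 dB above -43.7 dBFS, reduced 4:1 to 9 dB above → -34.7 dBFS; +8 dB make-up → -26.7 dBFS.
Stage 2: -26.7 dBFS ≤ -25 dBFS, so stage 2 doesn't engage; output -26.7 dBFS.
Stage 3: -26.7 dBFS is 19.8 dB over -46.5 dBFS; at 2.5:1 that becomes 7.92 dB over, giving -38.58 dBFS.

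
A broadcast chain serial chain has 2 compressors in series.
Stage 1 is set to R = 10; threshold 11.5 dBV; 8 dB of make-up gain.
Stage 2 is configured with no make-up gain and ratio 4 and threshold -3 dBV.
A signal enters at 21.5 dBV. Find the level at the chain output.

2.875 dBV

Stage 1: overshoot 10 dB → 10/10 = 1 dB → 12.5 dBV; +8 dB make-up → 20.5 dBV.
Stage 2: 23.5 dB above -3 dBV, reduced 4:1 to 5.875 dB above → 2.875 dBV.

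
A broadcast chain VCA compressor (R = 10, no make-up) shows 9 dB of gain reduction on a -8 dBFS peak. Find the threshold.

-18 dBFS

Input is 10 dB above T (since output overshoot × R = input overshoot: (-17 − T)·10 = -8 − T gives T = -18 dBFS).
Check: -18 + (-8 − (-18))/10 = -18 + 1 = -17 dBFS. ✓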